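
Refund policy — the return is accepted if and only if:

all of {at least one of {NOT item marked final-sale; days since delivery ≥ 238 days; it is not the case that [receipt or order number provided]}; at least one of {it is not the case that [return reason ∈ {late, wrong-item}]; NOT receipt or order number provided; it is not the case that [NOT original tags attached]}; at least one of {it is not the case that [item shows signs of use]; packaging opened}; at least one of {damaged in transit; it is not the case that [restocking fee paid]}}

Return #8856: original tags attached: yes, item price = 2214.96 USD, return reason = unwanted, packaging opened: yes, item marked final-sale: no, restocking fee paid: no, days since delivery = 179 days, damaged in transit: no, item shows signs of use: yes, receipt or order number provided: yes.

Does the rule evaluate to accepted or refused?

Accepted

Atomic conditions:
  NOT item marked final-sale: no → true
  days since delivery ≥ 238 days: 179 ≥ 238 is false
  receipt or order number provided: yes → true
  return reason ∈ {late, wrong-item}: unwanted is not in the set → false
  NOT receipt or order number provided: yes → false
  NOT original tags attached: yes → false
  item shows signs of use: yes → true
  packaging opened: yes → true
  damaged in transit: no → false
  restocking fee paid: no → false
Combine:
[1.3] NOT true = false
[1] true OR false OR false = true
[2.1] NOT false = true
[2.3] NOT false = true
[2] true OR false OR true = true
[3.1] NOT true = false
[3] false OR true = true
[4.2] NOT false = true
[4] false OR true = true
[root] true AND true AND true AND true = true
Overall: true → accepted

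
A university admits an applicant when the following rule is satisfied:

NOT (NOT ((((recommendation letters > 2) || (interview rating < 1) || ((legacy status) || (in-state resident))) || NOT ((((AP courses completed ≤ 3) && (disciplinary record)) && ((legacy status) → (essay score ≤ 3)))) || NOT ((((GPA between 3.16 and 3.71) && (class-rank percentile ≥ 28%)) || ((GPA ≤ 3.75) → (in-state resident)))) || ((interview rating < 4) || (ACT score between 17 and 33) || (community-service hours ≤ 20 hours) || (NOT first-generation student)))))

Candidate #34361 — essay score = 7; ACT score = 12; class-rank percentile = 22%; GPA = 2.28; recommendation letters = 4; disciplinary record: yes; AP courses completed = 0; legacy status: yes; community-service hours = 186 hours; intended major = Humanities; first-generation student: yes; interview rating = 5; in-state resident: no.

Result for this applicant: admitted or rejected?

Atomic conditions:
  recommendation letters > 2: 4 > 2 is true
  interview rating < 1: 5 < 1 is false
  legacy status: yes → true
  in-state resident: no → false
  AP courses completed ≤ 3: 0 ≤ 3 is true
  disciplinary record: yes → true
  essay score ≤ 3: 7 ≤ 3 is false
  GPA between 3.16 and 3.71: 2.28 in [3.16, 3.71] is false
  class-rank percentile ≥ 28%: 22 ≥ 28 is false
  GPA ≤ 3.75: 2.28 ≤ 3.75 is true
  interview rating < 4: 5 < 4 is false
  ACT score between 17 and 33: 12 in [17, 33] is false
  community-service hours ≤ 20 hours: 186 ≤ 20 is false
  NOT first-generation student: yes → false
Combine:
[1.1.1.3] true OR false = true
[1.1.1] true OR false OR true = true
[1.1.2.1.1] true AND true = true
[1.1.2.1.2] true → false = false
[1.1.2.1] true AND false = false
[1.1.2] NOT false = true
[1.1.3.1.1] false AND false = false
[1.1.3.1.2] true → false = false
[1.1.3.1] false OR false = false
[1.1.3] NOT false = true
[1.1.4] false OR false OR false OR false = false
[1.1] true OR true OR true OR false = true
[1] NOT true = false
[root] NOT false = true
Overall: true → admitted

Admitted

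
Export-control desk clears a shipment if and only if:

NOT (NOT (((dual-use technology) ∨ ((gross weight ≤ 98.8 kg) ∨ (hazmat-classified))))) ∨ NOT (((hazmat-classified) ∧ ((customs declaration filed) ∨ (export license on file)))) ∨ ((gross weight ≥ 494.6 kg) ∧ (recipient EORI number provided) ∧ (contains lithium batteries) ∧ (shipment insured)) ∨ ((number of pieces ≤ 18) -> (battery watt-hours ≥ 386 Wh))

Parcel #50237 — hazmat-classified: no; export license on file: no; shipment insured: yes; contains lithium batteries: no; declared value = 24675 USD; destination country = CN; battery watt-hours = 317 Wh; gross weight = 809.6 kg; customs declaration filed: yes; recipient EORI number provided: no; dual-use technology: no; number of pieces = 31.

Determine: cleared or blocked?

Atomic conditions:
  dual-use technology: no → false
  gross weight ≤ 98.8 kg: 809.6 ≤ 98.8 is false
  hazmat-classified: no → false
  customs declaration filed: yes → true
  export license on file: no → false
  gross weight ≥ 494.6 kg: 809.6 ≥ 494.6 is true
  recipient EORI number provided: no → false
  contains lithium batteries: no → false
  shipment insured: yes → true
  number of pieces ≤ 18: 31 ≤ 18 is false
  battery watt-hours ≥ 386 Wh: 317 ≥ 386 is false
Combine:
[1.1.1.2] false OR false = false
[1.1.1] false OR false = false
[1.1] NOT false = true
[1] NOT true = false
[2.1.2] true OR false = true
[2.1] false AND true = false
[2] NOT false = true
[3] true AND false AND false AND true = false
[4] false → false (antecedent false ⇒ implication holds) = true
[root] false OR true OR false OR true = true
Overall: true → cleared

Cleared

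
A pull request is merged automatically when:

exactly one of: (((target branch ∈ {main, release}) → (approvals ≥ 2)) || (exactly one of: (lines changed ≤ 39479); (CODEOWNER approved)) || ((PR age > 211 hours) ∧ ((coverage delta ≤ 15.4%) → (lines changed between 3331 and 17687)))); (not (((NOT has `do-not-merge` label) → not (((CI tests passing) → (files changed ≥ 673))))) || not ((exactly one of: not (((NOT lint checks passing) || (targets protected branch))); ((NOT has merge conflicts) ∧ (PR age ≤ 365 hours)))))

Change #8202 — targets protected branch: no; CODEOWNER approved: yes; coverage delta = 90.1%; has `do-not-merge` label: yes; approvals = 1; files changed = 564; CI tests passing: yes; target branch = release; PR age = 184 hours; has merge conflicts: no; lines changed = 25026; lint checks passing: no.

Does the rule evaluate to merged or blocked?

Blocked

Atomic conditions:
  target branch ∈ {main, release}: release is in the set → true
  approvals ≥ 2: 1 ≥ 2 is false
  lines changed ≤ 39479: 25026 ≤ 39479 is true
  CODEOWNER approved: yes → true
  PR age > 211 hours: 184 > 211 is false
  coverage delta ≤ 15.4%: 90.1 ≤ 15.4 is false
  lines changed between 3331 and 17687: 25026 in [3331, 17687] is false
  NOT has `do-not-merge` label: yes → false
  CI tests passing: yes → true
  files changed ≥ 673: 564 ≥ 673 is false
  NOT lint checks passing: no → true
  targets protected branch: no → false
  NOT has merge conflicts: no → true
  PR age ≤ 365 hours: 184 ≤ 365 is true
Combine:
[1.1] true → false = false
[1.2] exactly-one(true, true) = false
[1.3.2] false → false (antecedent false ⇒ implication holds) = true
[1.3] false AND true = false
[1] false OR false OR false = false
[2.1.1.2.1] true → false = false
[2.1.1.2] NOT false = true
[2.1.1] false → true (antecedent false ⇒ implication holds) = true
[2.1] NOT true = false
[2.2.1.1.1] true OR false = true
[2.2.1.1] NOT true = false
[2.2.1.2] true AND true = true
[2.2.1] exactly-one(false, true) = true
[2.2] NOT true = false
[2] false OR false = false
[root] exactly-one(false, false) = false
Overall: false → blocked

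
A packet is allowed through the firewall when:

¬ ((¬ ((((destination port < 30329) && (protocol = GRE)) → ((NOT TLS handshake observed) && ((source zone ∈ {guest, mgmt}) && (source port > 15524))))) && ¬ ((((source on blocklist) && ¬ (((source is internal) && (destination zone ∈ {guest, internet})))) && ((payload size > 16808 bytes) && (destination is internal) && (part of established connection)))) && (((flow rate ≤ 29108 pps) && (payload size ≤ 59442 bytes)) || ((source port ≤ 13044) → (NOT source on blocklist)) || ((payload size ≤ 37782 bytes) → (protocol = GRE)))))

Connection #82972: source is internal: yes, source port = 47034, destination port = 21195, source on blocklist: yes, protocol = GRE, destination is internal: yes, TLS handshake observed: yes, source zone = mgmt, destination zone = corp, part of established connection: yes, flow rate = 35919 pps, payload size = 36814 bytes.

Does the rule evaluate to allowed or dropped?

Atomic conditions:
  destination port < 30329: 21195 < 30329 is true
  protocol = GRE: GRE == GRE is true
  NOT TLS handshake observed: yes → false
  source zone ∈ {guest, mgmt}: mgmt is in the set → true
  source port > 15524: 47034 > 15524 is true
  source on blocklist: yes → true
  source is internal: yes → true
  destination zone ∈ {guest, internet}: corp is not in the set → false
  payload size > 16808 bytes: 36814 > 16808 is true
  destination is internal: yes → true
  part of established connection: yes → true
  flow rate ≤ 29108 pps: 35919 ≤ 29108 is false
  payload size ≤ 59442 bytes: 36814 ≤ 59442 is true
  source port ≤ 13044: 47034 ≤ 13044 is false
  NOT source on blocklist: yes → false
  payload size ≤ 37782 bytes: 36814 ≤ 37782 is true
Combine:
[1.1.1.1] true AND true = true
[1.1.1.2.2] true AND true = true
[1.1.1.2] false AND true = false
[1.1.1] true → false = false
[1.1] NOT false = true
[1.2.1.1.2.1] true AND false = false
[1.2.1.1.2] NOT false = true
[1.2.1.1] true AND true = true
[1.2.1.2] true AND true AND true = true
[1.2.1] true AND true = true
[1.2] NOT true = false
[1.3.1] false AND true = false
[1.3.2] false → false (antecedent false ⇒ implication holds) = true
[1.3.3] true → true = true
[1.3] false OR true OR true = true
[1] true AND false AND true = false
[root] NOT false = true
Overall: true → allowed

Allowed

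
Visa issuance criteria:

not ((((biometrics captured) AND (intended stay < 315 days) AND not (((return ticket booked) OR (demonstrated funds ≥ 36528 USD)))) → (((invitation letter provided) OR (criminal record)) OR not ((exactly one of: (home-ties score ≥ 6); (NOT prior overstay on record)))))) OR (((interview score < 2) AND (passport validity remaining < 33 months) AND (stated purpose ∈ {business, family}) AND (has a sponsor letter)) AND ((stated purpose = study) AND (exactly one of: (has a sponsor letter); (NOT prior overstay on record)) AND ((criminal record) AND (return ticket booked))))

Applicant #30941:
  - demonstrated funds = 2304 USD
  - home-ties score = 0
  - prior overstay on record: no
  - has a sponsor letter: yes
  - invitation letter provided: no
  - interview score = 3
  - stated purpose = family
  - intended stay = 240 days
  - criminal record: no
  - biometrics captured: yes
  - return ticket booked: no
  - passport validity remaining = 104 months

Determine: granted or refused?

Atomic conditions:
  biometrics captured: yes → true
  intended stay < 315 days: 240 < 315 is true
  return ticket booked: no → false
  demonstrated funds ≥ 36528 USD: 2304 ≥ 36528 is false
  invitation letter provided: no → false
  criminal record: no → false
  home-ties score ≥ 6: 0 ≥ 6 is false
  NOT prior overstay on record: no → true
  interview score < 2: 3 < 2 is false
  passport validity remaining < 33 months: 104 < 33 is false
  stated purpose ∈ {business, family}: family is in the set → true
  has a sponsor letter: yes → true
  stated purpose = study: family == study is false
Combine:
[1.1.1.3.1] false OR false = false
[1.1.1.3] NOT false = true
[1.1.1] true AND true AND true = true
[1.1.2.1] false OR false = false
[1.1.2.2.1] exactly-one(false, true) = true
[1.1.2.2] NOT true = false
[1.1.2] false OR false = false
[1.1] true → false = false
[1] NOT false = true
[2.1] false AND false AND true AND true = false
[2.2.2] exactly-one(true, true) = false
[2.2.3] false AND false = false
[2.2] false AND false AND false = false
[2] false AND false = false
[root] true OR false = true
Overall: true → granted

Granted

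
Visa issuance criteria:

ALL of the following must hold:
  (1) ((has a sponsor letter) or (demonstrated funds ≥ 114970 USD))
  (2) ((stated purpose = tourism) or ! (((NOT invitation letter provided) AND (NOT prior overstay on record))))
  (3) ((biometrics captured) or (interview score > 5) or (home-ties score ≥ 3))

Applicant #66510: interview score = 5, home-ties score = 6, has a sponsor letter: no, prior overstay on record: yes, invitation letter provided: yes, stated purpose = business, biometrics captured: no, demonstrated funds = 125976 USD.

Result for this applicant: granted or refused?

Granted

Atomic conditions:
  has a sponsor letter: no → false
  demonstrated funds ≥ 114970 USD: 125976 ≥ 114970 is true
  stated purpose = tourism: business == tourism is false
  NOT invitation letter provided: yes → false
  NOT prior overstay on record: yes → false
  biometrics captured: no → false
  interview score > 5: 5 > 5 is false
  home-ties score ≥ 3: 6 ≥ 3 is true
Combine:
[1] false OR true = true
[2.2.1] false AND false = false
[2.2] NOT false = true
[2] false OR true = true
[3] false OR false OR true = true
[root] true AND true AND true = true
Overall: true → granted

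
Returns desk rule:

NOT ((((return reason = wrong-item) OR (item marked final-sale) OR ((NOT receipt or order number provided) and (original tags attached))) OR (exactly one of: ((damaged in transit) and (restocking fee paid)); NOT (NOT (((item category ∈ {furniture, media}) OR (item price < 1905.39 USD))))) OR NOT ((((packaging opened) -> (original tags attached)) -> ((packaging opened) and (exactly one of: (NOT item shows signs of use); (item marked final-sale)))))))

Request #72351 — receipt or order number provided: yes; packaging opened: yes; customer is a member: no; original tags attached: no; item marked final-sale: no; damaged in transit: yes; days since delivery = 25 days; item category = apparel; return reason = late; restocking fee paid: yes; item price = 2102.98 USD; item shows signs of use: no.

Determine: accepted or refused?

Atomic conditions:
  return reason = wrong-item: late == wrong-item is false
  item marked final-sale: no → false
  NOT receipt or order number provided: yes → false
  original tags attached: no → false
  damaged in transit: yes → true
  restocking fee paid: yes → true
  item category ∈ {furniture, media}: apparel is not in the set → false
  item price < 1905.39 USD: 2102.98 < 1905.39 is false
  packaging opened: yes → true
  NOT item shows signs of use: no → true
Combine:
[1.1.3] false AND false = false
[1.1] false OR false OR false = false
[1.2.1] true AND true = true
[1.2.2.1.1] false OR false = false
[1.2.2.1] NOT false = true
[1.2.2] NOT true = false
[1.2] exactly-one(true, false) = true
[1.3.1.1] true → false = false
[1.3.1.2.2] exactly-one(true, false) = true
[1.3.1.2] true AND true = true
[1.3.1] false → true (antecedent false ⇒ implication holds) = true
[1.3] NOT true = false
[1] false OR true OR false = true
[root] NOT true = false
Overall: false → refused

Refused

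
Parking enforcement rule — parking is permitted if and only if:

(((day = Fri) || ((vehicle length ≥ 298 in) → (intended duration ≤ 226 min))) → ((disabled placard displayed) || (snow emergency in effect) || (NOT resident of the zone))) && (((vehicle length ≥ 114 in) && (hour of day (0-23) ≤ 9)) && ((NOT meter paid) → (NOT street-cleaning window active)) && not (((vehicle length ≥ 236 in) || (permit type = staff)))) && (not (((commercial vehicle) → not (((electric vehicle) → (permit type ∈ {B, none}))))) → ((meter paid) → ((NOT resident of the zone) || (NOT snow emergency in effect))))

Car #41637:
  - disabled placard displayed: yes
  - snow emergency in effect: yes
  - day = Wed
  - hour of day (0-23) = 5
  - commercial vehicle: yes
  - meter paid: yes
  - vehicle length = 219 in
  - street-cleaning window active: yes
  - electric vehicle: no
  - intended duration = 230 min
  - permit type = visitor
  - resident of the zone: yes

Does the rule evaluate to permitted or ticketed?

Ticketed

Atomic conditions:
  day = Fri: Wed == Fri is false
  vehicle length ≥ 298 in: 219 ≥ 298 is false
  intended duration ≤ 226 min: 230 ≤ 226 is false
  disabled placard displayed: yes → true
  snow emergency in effect: yes → true
  NOT resident of the zone: yes → false
  vehicle length ≥ 114 in: 219 ≥ 114 is true
  hour of day (0-23) ≤ 9: 5 ≤ 9 is true
  NOT meter paid: yes → false
  NOT street-cleaning window active: yes → false
  vehicle length ≥ 236 in: 219 ≥ 236 is false
  permit type = staff: visitor == staff is false
  commercial vehicle: yes → true
  electric vehicle: no → false
  permit type ∈ {B, none}: visitor is not in the set → false
  meter paid: yes → true
  NOT snow emergency in effect: yes → false
Combine:
[1.1.2] false → false (antecedent false ⇒ implication holds) = true
[1.1] false OR true = true
[1.2] true OR true OR false = true
[1] true → true = true
[2.1] true AND true = true
[2.2] false → false (antecedent false ⇒ implication holds) = true
[2.3.1] false OR false = false
[2.3] NOT false = true
[2] true AND true AND true = true
[3.1.1.2.1] false → false (antecedent false ⇒ implication holds) = true
[3.1.1.2] NOT true = false
[3.1.1] true → false = false
[3.1] NOT false = true
[3.2.2] false OR false = false
[3.2] true → false = false
[3] true → false = false
[root] true AND true AND false = false
Overall: false → ticketed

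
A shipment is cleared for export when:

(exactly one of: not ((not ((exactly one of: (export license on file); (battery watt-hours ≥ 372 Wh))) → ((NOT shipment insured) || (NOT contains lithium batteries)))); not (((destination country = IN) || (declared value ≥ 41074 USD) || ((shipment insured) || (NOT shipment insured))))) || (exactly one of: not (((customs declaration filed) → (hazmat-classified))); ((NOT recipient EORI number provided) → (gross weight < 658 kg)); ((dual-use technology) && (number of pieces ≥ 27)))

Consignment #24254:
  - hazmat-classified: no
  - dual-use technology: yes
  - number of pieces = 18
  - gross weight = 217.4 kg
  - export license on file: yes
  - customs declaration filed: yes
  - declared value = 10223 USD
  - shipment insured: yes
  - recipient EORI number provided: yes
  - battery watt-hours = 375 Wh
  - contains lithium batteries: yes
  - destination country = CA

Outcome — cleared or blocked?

Atomic conditions:
  export license on file: yes → true
  battery watt-hours ≥ 372 Wh: 375 ≥ 372 is true
  NOT shipment insured: yes → false
  NOT contains lithium batteries: yes → false
  destination country = IN: CA == IN is false
  declared value ≥ 41074 USD: 10223 ≥ 41074 is false
  shipment insured: yes → true
  customs declaration filed: yes → true
  hazmat-classified: no → false
  NOT recipient EORI number provided: yes → false
  gross weight < 658 kg: 217.4 < 658 is true
  dual-use technology: yes → true
  number of pieces ≥ 27: 18 ≥ 27 is false
Combine:
[1.1.1.1.1] exactly-one(true, true) = false
[1.1.1.1] NOT false = true
[1.1.1.2] false OR false = false
[1.1.1] true → false = false
[1.1] NOT false = true
[1.2.1.3] true OR false = true
[1.2.1] false OR false OR true = true
[1.2] NOT true = false
[1] exactly-one(true, false) = true
[2.1.1] true → false = false
[2.1] NOT false = true
[2.2] false → true (antecedent false ⇒ implication holds) = true
[2.3] true AND false = false
[2] exactly-one(true, true, false) = false
[root] true OR false = true
Overall: true → cleared

Cleared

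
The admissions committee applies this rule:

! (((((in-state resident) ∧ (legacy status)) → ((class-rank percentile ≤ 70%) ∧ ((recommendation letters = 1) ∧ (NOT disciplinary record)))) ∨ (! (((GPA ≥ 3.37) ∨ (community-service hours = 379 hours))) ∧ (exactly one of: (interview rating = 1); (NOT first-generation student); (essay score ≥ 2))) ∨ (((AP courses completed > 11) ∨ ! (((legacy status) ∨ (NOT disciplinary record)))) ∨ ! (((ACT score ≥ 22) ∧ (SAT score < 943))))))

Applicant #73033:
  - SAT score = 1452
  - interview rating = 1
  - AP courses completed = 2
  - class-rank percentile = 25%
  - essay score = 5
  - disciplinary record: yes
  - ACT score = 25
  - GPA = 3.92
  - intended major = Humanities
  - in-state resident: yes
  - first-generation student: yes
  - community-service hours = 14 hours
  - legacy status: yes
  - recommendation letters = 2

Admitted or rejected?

Rejected

Atomic conditions:
  in-state resident: yes → true
  legacy status: yes → true
  class-rank percentile ≤ 70%: 25 ≤ 70 is true
  recommendation letters = 1: 2 == 1 is false
  NOT disciplinary record: yes → false
  GPA ≥ 3.37: 3.92 ≥ 3.37 is true
  community-service hours = 379 hours: 14 == 379 is false
  interview rating = 1: 1 == 1 is true
  NOT first-generation student: yes → false
  essay score ≥ 2: 5 ≥ 2 is true
  AP courses completed > 11: 2 > 11 is false
  ACT score ≥ 22: 25 ≥ 22 is true
  SAT score < 943: 1452 < 943 is false
Combine:
[1.1.1] true AND true = true
[1.1.2.2] false AND false = false
[1.1.2] true AND false = false
[1.1] true → false = false
[1.2.1.1] true OR false = true
[1.2.1] NOT true = false
[1.2.2] exactly-one(true, false, true) = false
[1.2] false AND false = false
[1.3.1.2.1] true OR false = true
[1.3.1.2] NOT true = false
[1.3.1] false OR false = false
[1.3.2.1] true AND false = false
[1.3.2] NOT false = true
[1.3] false OR true = true
[1] false OR false OR true = true
[root] NOT true = false
Overall: false → rejected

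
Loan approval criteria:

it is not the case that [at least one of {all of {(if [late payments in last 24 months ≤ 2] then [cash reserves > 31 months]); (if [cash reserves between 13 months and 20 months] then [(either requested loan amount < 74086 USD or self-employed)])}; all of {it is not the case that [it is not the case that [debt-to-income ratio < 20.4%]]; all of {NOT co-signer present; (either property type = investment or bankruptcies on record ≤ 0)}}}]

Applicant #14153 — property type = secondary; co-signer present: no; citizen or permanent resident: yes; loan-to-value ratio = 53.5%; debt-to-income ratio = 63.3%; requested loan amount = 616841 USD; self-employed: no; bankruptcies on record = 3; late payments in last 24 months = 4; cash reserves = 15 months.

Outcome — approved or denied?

Atomic conditions:
  late payments in last 24 months ≤ 2: 4 ≤ 2 is false
  cash reserves > 31 months: 15 > 31 is false
  cash reserves between 13 months and 20 months: 15 in [13, 20] is true
  requested loan amount < 74086 USD: 616841 < 74086 is false
  self-employed: no → false
  debt-to-income ratio < 20.4%: 63.3 < 20.4 is false
  NOT co-signer present: no → true
  property type = investment: secondary == investment is false
  bankruptcies on record ≤ 0: 3 ≤ 0 is false
Combine:
[1.1.1] false → false (antecedent false ⇒ implication holds) = true
[1.1.2.2] false OR false = false
[1.1.2] true → false = false
[1.1] true AND false = false
[1.2.1.1] NOT false = true
[1.2.1] NOT true = false
[1.2.2.2] false OR false = false
[1.2.2] true AND false = false
[1.2] false AND false = false
[1] false OR false = false
[root] NOT false = true
Overall: true → approved

Approved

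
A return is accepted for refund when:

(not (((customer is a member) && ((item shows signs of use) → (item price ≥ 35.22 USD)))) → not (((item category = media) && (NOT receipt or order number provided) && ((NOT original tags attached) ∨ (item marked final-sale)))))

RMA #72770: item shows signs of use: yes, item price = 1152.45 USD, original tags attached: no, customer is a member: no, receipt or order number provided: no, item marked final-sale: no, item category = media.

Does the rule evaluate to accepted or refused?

Refused

Atomic conditions:
  customer is a member: no → false
  item shows signs of use: yes → true
  item price ≥ 35.22 USD: 1152.45 ≥ 35.22 is true
  item category = media: media == media is true
  NOT receipt or order number provided: no → true
  NOT original tags attached: no → true
  item marked final-sale: no → false
Combine:
[1.1.2] true → true = true
[1.1] false AND true = false
[1] NOT false = true
[2.1.3] true OR false = true
[2.1] true AND true AND true = true
[2] NOT true = false
[root] true → false = false
Overall: false → refused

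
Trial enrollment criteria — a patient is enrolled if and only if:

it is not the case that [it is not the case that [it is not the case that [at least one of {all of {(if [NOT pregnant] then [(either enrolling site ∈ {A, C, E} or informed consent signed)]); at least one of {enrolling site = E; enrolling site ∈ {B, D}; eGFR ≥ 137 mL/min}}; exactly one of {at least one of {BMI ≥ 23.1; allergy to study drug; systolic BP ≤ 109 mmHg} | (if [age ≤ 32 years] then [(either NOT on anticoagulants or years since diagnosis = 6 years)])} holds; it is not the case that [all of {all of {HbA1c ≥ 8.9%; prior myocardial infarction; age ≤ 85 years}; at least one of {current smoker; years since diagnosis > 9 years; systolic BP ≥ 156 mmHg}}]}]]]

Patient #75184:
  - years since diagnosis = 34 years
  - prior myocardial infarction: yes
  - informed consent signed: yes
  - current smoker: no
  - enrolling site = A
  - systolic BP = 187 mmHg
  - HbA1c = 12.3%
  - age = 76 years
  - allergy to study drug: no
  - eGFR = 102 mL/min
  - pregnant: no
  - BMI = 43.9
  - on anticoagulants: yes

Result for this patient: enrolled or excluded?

Enrolled

Atomic conditions:
  NOT pregnant: no → true
  enrolling site ∈ {A, C, E}: A is in the set → true
  informed consent signed: yes → true
  enrolling site = E: A == E is false
  enrolling site ∈ {B, D}: A is not in the set → false
  eGFR ≥ 137 mL/min: 102 ≥ 137 is false
  BMI ≥ 23.1: 43.9 ≥ 23.1 is true
  allergy to study drug: no → false
  systolic BP ≤ 109 mmHg: 187 ≤ 109 is false
  age ≤ 32 years: 76 ≤ 32 is false
  NOT on anticoagulants: yes → false
  years since diagnosis = 6 years: 34 == 6 is false
  HbA1c ≥ 8.9%: 12.3 ≥ 8.9 is true
  prior myocardial infarction: yes → true
  age ≤ 85 years: 76 ≤ 85 is true
  current smoker: no → false
  years since diagnosis > 9 years: 34 > 9 is true
  systolic BP ≥ 156 mmHg: 187 ≥ 156 is true
Combine:
[1.1.1.1.1.2] true OR true = true
[1.1.1.1.1] true → true = true
[1.1.1.1.2] false OR false OR false = false
[1.1.1.1] true AND false = false
[1.1.1.2.1] true OR false OR false = true
[1.1.1.2.2.2] false OR false = false
[1.1.1.2.2] false → false (antecedent false ⇒ implication holds) = true
[1.1.1.2] exactly-one(true, true) = false
[1.1.1.3.1.1] true AND true AND true = true
[1.1.1.3.1.2] false OR true OR true = true
[1.1.1.3.1] true AND true = true
[1.1.1.3] NOT true = false
[1.1.1] false OR false OR false = false
[1.1] NOT false = true
[1] NOT true = false
[root] NOT false = true
Overall: true → enrolled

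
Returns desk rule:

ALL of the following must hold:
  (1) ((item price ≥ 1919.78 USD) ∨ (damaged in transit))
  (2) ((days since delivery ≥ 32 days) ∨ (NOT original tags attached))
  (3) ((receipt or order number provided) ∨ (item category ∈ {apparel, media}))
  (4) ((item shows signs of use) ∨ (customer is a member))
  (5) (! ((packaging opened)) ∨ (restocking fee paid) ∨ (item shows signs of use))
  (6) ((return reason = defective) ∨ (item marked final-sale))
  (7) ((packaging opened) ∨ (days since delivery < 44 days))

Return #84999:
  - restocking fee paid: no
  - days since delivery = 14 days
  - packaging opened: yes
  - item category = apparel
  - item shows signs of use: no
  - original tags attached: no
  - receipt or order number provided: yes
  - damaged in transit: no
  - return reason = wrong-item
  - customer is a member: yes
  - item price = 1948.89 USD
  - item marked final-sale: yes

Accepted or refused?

Atomic conditions:
  item price ≥ 1919.78 USD: 1948.89 ≥ 1919.78 is true
  damaged in transit: no → false
  days since delivery ≥ 32 days: 14 ≥ 32 is false
  NOT original tags attached: no → true
  receipt or order number provided: yes → true
  item category ∈ {apparel, media}: apparel is in the set → true
  item shows signs of use: no → false
  customer is a member: yes → true
  packaging opened: yes → true
  restocking fee paid: no → false
  return reason = defective: wrong-item == defective is false
  item marked final-sale: yes → true
  days since delivery < 44 days: 14 < 44 is true
Combine:
[1] true OR false = true
[2] false OR true = true
[3] true OR true = true
[4] false OR true = true
[5.1] NOT true = false
[5] false OR false OR false = false
[6] false OR true = true
[7] true OR true = true
[root] true AND true AND true AND true AND false AND true AND true = false
Overall: false → refused

Refused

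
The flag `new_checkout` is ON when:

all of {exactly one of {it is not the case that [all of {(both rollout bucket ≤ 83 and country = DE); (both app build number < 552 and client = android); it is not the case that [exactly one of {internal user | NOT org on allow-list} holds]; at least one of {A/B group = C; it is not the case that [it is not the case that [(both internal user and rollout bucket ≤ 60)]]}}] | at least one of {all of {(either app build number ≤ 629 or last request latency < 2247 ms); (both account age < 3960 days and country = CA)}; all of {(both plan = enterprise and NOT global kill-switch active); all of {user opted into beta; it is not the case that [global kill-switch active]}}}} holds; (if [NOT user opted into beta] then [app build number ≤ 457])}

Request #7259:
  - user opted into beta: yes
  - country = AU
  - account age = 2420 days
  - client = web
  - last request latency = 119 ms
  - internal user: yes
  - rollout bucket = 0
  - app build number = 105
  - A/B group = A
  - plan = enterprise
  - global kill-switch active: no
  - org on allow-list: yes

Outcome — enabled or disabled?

Disabled

Atomic conditions:
  rollout bucket ≤ 83: 0 ≤ 83 is true
  country = DE: AU == DE is false
  app build number < 552: 105 < 552 is true
  client = android: web == android is false
  internal user: yes → true
  NOT org on allow-list: yes → false
  A/B group = C: A == C is false
  rollout bucket ≤ 60: 0 ≤ 60 is true
  app build number ≤ 629: 105 ≤ 629 is true
  last request latency < 2247 ms: 119 < 2247 is true
  account age < 3960 days: 2420 < 3960 is true
  country = CA: AU == CA is false
  plan = enterprise: enterprise == enterprise is true
  NOT global kill-switch active: no → true
  user opted into beta: yes → true
  global kill-switch active: no → false
  NOT user opted into beta: yes → false
  app build number ≤ 457: 105 ≤ 457 is true
Combine:
[1.1.1.1] true AND false = false
[1.1.1.2] true AND false = false
[1.1.1.3.1] exactly-one(true, false) = true
[1.1.1.3] NOT true = false
[1.1.1.4.2.1.1] true AND true = true
[1.1.1.4.2.1] NOT true = false
[1.1.1.4.2] NOT false = true
[1.1.1.4] false OR true = true
[1.1.1] false AND false AND false AND true = false
[1.1] NOT false = true
[1.2.1.1] true OR true = true
[1.2.1.2] true AND false = false
[1.2.1] true AND false = false
[1.2.2.1] true AND true = true
[1.2.2.2.2] NOT false = true
[1.2.2.2] true AND true = true
[1.2.2] true AND true = true
[1.2] false OR true = true
[1] exactly-one(true, true) = false
[2] false → true (antecedent false ⇒ implication holds) = true
[root] false AND true = false
Overall: false → disabled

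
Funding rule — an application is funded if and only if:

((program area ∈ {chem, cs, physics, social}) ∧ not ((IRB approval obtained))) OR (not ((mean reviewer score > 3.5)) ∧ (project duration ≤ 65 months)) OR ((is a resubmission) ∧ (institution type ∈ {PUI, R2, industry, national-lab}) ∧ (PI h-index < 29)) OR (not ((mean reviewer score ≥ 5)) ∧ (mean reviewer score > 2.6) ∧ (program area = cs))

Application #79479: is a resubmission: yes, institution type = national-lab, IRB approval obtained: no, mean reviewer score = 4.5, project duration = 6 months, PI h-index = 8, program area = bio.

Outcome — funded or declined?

Atomic conditions:
  program area ∈ {chem, cs, physics, social}: bio is not in the set → false
  IRB approval obtained: no → false
  mean reviewer score > 3.5: 4.5 > 3.5 is true
  project duration ≤ 65 months: 6 ≤ 65 is true
  is a resubmission: yes → true
  institution type ∈ {PUI, R2, industry, national-lab}: national-lab is in the set → true
  PI h-index < 29: 8 < 29 is true
  mean reviewer score ≥ 5: 4.5 ≥ 5 is false
  mean reviewer score > 2.6: 4.5 > 2.6 is true
  program area = cs: bio == cs is false
Combine:
[1.2] NOT false = true
[1] false AND true = false
[2.1] NOT true = false
[2] false AND true = false
[3] true AND true AND true = true
[4.1] NOT false = true
[4] true AND true AND false = false
[root] false OR false OR true OR false = true
Overall: true → funded

Funded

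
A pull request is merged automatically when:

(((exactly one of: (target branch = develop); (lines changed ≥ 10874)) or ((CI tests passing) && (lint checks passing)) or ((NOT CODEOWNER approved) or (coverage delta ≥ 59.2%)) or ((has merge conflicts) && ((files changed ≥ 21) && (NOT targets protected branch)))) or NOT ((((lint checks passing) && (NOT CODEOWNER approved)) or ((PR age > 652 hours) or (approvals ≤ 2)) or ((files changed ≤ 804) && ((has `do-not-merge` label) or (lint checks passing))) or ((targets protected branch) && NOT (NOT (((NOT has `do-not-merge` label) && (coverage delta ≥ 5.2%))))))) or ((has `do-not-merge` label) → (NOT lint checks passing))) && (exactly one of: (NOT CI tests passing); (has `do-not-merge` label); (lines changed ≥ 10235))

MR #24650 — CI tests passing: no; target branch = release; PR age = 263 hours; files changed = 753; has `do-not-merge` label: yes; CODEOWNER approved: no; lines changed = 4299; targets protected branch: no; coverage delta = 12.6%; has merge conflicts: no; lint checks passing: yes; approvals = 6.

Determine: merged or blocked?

Blocked

Atomic conditions:
  target branch = develop: release == develop is false
  lines changed ≥ 10874: 4299 ≥ 10874 is false
  CI tests passing: no → false
  lint checks passing: yes → true
  NOT CODEOWNER approved: no → true
  coverage delta ≥ 59.2%: 12.6 ≥ 59.2 is false
  has merge conflicts: no → false
  files changed ≥ 21: 753 ≥ 21 is true
  NOT targets protected branch: no → true
  PR age > 652 hours: 263 > 652 is false
  approvals ≤ 2: 6 ≤ 2 is false
  files changed ≤ 804: 753 ≤ 804 is true
  has `do-not-merge` label: yes → true
  targets protected branch: no → false
  NOT has `do-not-merge` label: yes → false
  coverage delta ≥ 5.2%: 12.6 ≥ 5.2 is true
  NOT lint checks passing: yes → false
  NOT CI tests passing: no → true
  lines changed ≥ 10235: 4299 ≥ 10235 is false
Combine:
[1.1.1] exactly-one(false, false) = false
[1.1.2] false AND true = false
[1.1.3] true OR false = true
[1.1.4.2] true AND true = true
[1.1.4] false AND true = false
[1.1] false OR false OR true OR false = true
[1.2.1.1] true AND true = true
[1.2.1.2] false OR false = false
[1.2.1.3.2] true OR true = true
[1.2.1.3] true AND true = true
[1.2.1.4.2.1.1] false AND true = false
[1.2.1.4.2.1] NOT false = true
[1.2.1.4.2] NOT true = false
[1.2.1.4] false AND false = false
[1.2.1] true OR false OR true OR false = true
[1.2] NOT true = false
[1.3] true → false = false
[1] true OR false OR false = true
[2] exactly-one(true, true, false) = false
[root] true AND false = false
Overall: false → blocked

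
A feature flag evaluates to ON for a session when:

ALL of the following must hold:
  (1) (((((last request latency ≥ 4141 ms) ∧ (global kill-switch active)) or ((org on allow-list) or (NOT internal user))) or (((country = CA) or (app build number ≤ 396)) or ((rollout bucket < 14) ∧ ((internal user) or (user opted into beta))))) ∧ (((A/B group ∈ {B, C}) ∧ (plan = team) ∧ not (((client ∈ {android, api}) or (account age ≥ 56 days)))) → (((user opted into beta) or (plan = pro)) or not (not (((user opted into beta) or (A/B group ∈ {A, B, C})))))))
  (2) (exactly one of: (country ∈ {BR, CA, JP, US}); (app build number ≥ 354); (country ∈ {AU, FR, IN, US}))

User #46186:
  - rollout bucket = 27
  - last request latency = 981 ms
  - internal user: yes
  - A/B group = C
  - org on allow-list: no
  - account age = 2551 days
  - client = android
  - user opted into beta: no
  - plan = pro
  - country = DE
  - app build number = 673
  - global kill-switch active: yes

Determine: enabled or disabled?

Atomic conditions:
  last request latency ≥ 4141 ms: 981 ≥ 4141 is false
  global kill-switch active: yes → true
  org on allow-list: no → false
  NOT internal user: yes → false
  country = CA: DE == CA is false
  app build number ≤ 396: 673 ≤ 396 is false
  rollout bucket < 14: 27 < 14 is false
  internal user: yes → true
  user opted into beta: no → false
  A/B group ∈ {B, C}: C is in the set → true
  plan = team: pro == team is false
  client ∈ {android, api}: android is in the set → true
  account age ≥ 56 days: 2551 ≥ 56 is true
  plan = pro: pro == pro is true
  A/B group ∈ {A, B, C}: C is in the set → true
  country ∈ {BR, CA, JP, US}: DE is not in the set → false
  app build number ≥ 354: 673 ≥ 354 is true
  country ∈ {AU, FR, IN, US}: DE is not in the set → false
Combine:
[1.1.1.1] false AND true = false
[1.1.1.2] false OR false = false
[1.1.1] false OR false = false
[1.1.2.1] false OR false = false
[1.1.2.2.2] true OR false = true
[1.1.2.2] false AND true = false
[1.1.2] false OR false = false
[1.1] false OR false = false
[1.2.1.3.1] true OR true = true
[1.2.1.3] NOT true = false
[1.2.1] true AND false AND false = false
[1.2.2.1] false OR true = true
[1.2.2.2.1.1] false OR true = true
[1.2.2.2.1] NOT true = false
[1.2.2.2] NOT false = true
[1.2.2] true OR true = true
[1.2] false → true (antecedent false ⇒ implication holds) = true
[1] false AND true = false
[2] exactly-one(false, true, false) = true
[root] false AND true = false
Overall: false → disabled

Disabled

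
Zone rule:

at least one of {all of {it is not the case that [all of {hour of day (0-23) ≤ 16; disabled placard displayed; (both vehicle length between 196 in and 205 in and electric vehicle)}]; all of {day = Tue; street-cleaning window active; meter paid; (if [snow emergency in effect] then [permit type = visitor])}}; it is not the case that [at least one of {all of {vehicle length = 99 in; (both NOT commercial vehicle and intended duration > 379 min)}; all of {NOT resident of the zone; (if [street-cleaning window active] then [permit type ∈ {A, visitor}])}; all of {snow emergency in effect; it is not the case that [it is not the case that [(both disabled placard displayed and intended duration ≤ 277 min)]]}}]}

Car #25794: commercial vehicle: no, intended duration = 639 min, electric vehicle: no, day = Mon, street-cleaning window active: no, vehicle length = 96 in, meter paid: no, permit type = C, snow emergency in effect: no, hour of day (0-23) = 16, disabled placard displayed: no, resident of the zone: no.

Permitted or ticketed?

Ticketed

Atomic conditions:
  hour of day (0-23) ≤ 16: 16 ≤ 16 is true
  disabled placard displayed: no → false
  vehicle length between 196 in and 205 in: 96 in [196, 205] is false
  electric vehicle: no → false
  day = Tue: Mon == Tue is false
  street-cleaning window active: no → false
  meter paid: no → false
  snow emergency in effect: no → false
  permit type = visitor: C == visitor is false
  vehicle length = 99 in: 96 == 99 is false
  NOT commercial vehicle: no → true
  intended duration > 379 min: 639 > 379 is true
  NOT resident of the zone: no → true
  permit type ∈ {A, visitor}: C is not in the set → false
  intended duration ≤ 277 min: 639 ≤ 277 is false
Combine:
[1.1.1.3] false AND false = false
[1.1.1] true AND false AND false = false
[1.1] NOT false = true
[1.2.4] false → false (antecedent false ⇒ implication holds) = true
[1.2] false AND false AND false AND true = false
[1] true AND false = false
[2.1.1.2] true AND true = true
[2.1.1] false AND true = false
[2.1.2.2] false → false (antecedent false ⇒ implication holds) = true
[2.1.2] true AND true = true
[2.1.3.2.1.1] false AND false = false
[2.1.3.2.1] NOT false = true
[2.1.3.2] NOT true = false
[2.1.3] false AND false = false
[2.1] false OR true OR false = true
[2] NOT true = false
[root] false OR false = false
Overall: false → ticketed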